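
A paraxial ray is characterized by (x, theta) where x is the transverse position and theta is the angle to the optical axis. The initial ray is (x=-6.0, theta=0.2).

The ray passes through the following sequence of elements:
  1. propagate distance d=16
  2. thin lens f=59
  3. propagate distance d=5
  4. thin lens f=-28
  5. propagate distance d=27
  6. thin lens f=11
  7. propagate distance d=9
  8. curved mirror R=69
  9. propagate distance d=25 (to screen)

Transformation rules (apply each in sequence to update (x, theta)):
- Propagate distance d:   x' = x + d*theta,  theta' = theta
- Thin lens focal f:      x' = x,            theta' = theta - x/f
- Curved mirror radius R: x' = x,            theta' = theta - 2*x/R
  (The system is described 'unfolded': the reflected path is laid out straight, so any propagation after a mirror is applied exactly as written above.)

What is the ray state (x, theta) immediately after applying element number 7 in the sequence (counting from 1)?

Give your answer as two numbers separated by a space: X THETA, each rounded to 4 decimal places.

Initial: x=-6.0000 theta=0.2000
After 1 (propagate distance d=16): x=-2.8000 theta=0.2000
After 2 (thin lens f=59): x=-2.8000 theta=73/295 (≈0.2475)
After 3 (propagate distance d=5): x=-461/295 (≈-1.5627) theta=73/295 (≈0.2475)
After 4 (thin lens f=-28): x=-461/295 (≈-1.5627) theta=1583/8260 (≈0.1916)
After 5 (propagate distance d=27): x=29833/8260 (≈3.6117) theta=1583/8260 (≈0.1916)
After 6 (thin lens f=11): x=29833/8260 (≈3.6117) theta=-621/4543 (≈-0.1367)
After 7 (propagate distance d=9): x=216383/90860 (≈2.3815) theta=-621/4543 (≈-0.1367)
Rounded to 4 decimal places: x = 2.3815, theta = -0.1367

Answer: 2.3815 -0.1367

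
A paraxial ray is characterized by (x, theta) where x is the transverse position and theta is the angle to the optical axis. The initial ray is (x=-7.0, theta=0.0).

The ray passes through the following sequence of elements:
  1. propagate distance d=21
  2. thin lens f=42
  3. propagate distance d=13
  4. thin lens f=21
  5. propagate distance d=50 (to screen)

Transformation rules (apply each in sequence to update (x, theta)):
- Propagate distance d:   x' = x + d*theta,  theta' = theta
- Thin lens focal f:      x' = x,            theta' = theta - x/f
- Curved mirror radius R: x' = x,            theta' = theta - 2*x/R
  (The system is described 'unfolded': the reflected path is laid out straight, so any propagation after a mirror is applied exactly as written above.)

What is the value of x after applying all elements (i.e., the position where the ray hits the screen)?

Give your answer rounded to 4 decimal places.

Answer: 15.0079

Derivation:
Initial: x=-7.0000 theta=0.0000
After 1 (propagate distance d=21): x=-7.0000 theta=0.0000
After 2 (thin lens f=42): x=-7.0000 theta=1/6 (≈0.1667)
After 3 (propagate distance d=13): x=-29/6 (≈-4.8333) theta=1/6 (≈0.1667)
After 4 (thin lens f=21): x=-29/6 (≈-4.8333) theta=25/63 (≈0.3968)
After 5 (propagate distance d=50 (to screen)): x=1891/126 (≈15.0079) theta=25/63 (≈0.3968)
Rounded to 4 decimal places: x = 15.0079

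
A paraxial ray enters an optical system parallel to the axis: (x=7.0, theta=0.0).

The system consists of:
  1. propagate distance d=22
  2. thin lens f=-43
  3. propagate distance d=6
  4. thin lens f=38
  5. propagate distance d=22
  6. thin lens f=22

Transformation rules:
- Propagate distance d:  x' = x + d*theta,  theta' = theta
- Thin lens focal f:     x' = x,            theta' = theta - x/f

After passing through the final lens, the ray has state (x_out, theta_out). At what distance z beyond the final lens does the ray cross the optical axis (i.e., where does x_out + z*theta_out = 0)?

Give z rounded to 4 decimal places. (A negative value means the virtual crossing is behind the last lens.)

Answer: 19.1407

Derivation:
Initial: x=7.0000 theta=0.0000
After 1 (propagate distance d=22): x=7.0000 theta=0.0000
After 2 (thin lens f=-43): x=7.0000 theta=7/43 (≈0.1628)
After 3 (propagate distance d=6): x=343/43 (≈7.9767) theta=7/43 (≈0.1628)
After 4 (thin lens f=38): x=343/43 (≈7.9767) theta=-77/1634 (≈-0.0471)
After 5 (propagate distance d=22): x=5670/817 (≈6.9400) theta=-77/1634 (≈-0.0471)
After 6 (thin lens f=22): x=5670/817 (≈6.9400) theta=-343/946 (≈-0.3626)
z_focus = -x_out/theta_out = -(5670/817)/(-343/946) = 17820/931 ≈ 19.1407
Rounded to 4 decimal places: z = 19.1407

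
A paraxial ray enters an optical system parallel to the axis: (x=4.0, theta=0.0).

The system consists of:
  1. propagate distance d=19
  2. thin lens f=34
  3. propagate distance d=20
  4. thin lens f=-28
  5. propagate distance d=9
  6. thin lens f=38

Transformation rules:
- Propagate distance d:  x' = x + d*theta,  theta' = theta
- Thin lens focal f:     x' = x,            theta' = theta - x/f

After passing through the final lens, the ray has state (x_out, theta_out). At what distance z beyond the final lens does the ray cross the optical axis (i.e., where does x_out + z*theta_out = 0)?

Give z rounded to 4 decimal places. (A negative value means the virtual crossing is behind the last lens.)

Initial: x=4.0000 theta=0.0000
After 1 (propagate distance d=19): x=4.0000 theta=0.0000
After 2 (thin lens f=34): x=4.0000 theta=-2/17 (≈-0.1176)
After 3 (propagate distance d=20): x=28/17 (≈1.6471) theta=-2/17 (≈-0.1176)
After 4 (thin lens f=-28): x=28/17 (≈1.6471) theta=-1/17 (≈-0.0588)
After 5 (propagate distance d=9): x=19/17 (≈1.1176) theta=-1/17 (≈-0.0588)
After 6 (thin lens f=38): x=19/17 (≈1.1176) theta=-3/34 (≈-0.0882)
z_focus = -x_out/theta_out = -(19/17)/(-3/34) = 38/3 ≈ 12.6667
Rounded to 4 decimal places: z = 12.6667

Answer: 12.6667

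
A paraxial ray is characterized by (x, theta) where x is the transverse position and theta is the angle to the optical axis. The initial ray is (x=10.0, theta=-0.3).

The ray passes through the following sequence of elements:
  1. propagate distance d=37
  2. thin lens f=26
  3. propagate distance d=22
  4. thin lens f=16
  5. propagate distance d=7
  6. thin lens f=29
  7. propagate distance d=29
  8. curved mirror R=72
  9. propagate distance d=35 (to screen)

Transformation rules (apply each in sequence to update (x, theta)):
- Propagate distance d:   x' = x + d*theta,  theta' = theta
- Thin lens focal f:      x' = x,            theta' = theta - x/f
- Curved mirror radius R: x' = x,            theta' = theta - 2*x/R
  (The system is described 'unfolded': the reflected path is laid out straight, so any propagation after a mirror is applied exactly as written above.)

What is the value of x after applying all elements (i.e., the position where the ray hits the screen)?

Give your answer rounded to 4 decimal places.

Answer: 12.6942

Derivation:
Initial: x=10.0000 theta=-0.3000
After 1 (propagate distance d=37): x=-1.1000 theta=-0.3000
After 2 (thin lens f=26): x=-1.1000 theta=-67/260 (≈-0.2577)
After 3 (propagate distance d=22): x=-88/13 (≈-6.7692) theta=-67/260 (≈-0.2577)
After 4 (thin lens f=16): x=-88/13 (≈-6.7692) theta=43/260 (≈0.1654)
After 5 (propagate distance d=7): x=-1459/260 (≈-5.6115) theta=43/260 (≈0.1654)
After 6 (thin lens f=29): x=-1459/260 (≈-5.6115) theta=1353/3770 (≈0.3589)
After 7 (propagate distance d=29): x=1247/260 (≈4.7962) theta=1353/3770 (≈0.3589)
After 8 (curved mirror R=72): x=1247/260 (≈4.7962) theta=61253/271440 (≈0.2257)
After 9 (propagate distance d=35 (to screen)): x=3445723/271440 (≈12.6942) theta=61253/271440 (≈0.2257)
Rounded to 4 decimal places: x = 12.6942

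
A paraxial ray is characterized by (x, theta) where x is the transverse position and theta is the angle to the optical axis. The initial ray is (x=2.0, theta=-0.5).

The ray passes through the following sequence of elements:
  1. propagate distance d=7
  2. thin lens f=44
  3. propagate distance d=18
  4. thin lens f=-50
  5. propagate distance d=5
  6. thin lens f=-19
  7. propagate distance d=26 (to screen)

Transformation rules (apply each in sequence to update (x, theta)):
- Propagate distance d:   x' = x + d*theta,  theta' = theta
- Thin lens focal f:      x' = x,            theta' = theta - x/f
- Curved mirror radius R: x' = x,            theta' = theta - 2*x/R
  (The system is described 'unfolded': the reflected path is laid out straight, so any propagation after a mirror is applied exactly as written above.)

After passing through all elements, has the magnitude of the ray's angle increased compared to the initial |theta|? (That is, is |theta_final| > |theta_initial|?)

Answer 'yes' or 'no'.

Answer: yes

Derivation:
Initial: x=2.0000 theta=-0.5000
After 1 (propagate distance d=7): x=-1.5000 theta=-0.5000
After 2 (thin lens f=44): x=-1.5000 theta=-41/88 (≈-0.4659)
After 3 (propagate distance d=18): x=-435/44 (≈-9.8864) theta=-41/88 (≈-0.4659)
After 4 (thin lens f=-50): x=-435/44 (≈-9.8864) theta=-73/110 (≈-0.6636)
After 5 (propagate distance d=5): x=-581/44 (≈-13.2045) theta=-73/110 (≈-0.6636)
After 6 (thin lens f=-19): x=-581/44 (≈-13.2045) theta=-5679/4180 (≈-1.3586)
After 7 (propagate distance d=26 (to screen)): x=-202849/4180 (≈-48.5285) theta=-5679/4180 (≈-1.3586)
|theta_initial|=0.5000 |theta_final|=5679/4180 (≈1.3586) -> increased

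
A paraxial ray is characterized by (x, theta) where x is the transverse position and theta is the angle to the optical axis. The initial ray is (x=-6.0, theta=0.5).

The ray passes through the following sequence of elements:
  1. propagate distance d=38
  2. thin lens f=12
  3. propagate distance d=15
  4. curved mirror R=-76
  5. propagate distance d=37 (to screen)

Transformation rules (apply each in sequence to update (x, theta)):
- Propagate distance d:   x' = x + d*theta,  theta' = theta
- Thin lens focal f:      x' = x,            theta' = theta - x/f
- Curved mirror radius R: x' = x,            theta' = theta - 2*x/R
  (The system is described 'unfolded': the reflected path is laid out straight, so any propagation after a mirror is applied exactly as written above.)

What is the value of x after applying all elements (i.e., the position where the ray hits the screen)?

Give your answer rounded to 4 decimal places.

Answer: -13.1952

Derivation:
Initial: x=-6.0000 theta=0.5000
After 1 (propagate distance d=38): x=13.0000 theta=0.5000
After 2 (thin lens f=12): x=13.0000 theta=-7/12 (≈-0.5833)
After 3 (propagate distance d=15): x=4.2500 theta=-7/12 (≈-0.5833)
After 4 (curved mirror R=-76): x=4.2500 theta=-215/456 (≈-0.4715)
After 5 (propagate distance d=37 (to screen)): x=-6017/456 (≈-13.1952) theta=-215/456 (≈-0.4715)
Rounded to 4 decimal places: x = -13.1952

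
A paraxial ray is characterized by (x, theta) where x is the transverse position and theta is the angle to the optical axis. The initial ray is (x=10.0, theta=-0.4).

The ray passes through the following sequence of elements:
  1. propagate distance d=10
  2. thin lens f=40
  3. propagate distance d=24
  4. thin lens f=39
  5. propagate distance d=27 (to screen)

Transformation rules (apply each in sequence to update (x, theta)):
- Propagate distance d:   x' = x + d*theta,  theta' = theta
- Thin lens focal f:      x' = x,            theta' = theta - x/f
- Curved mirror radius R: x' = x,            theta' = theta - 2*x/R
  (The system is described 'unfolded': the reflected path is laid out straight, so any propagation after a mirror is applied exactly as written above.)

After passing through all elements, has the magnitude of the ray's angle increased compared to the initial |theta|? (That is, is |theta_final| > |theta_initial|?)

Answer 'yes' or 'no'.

Initial: x=10.0000 theta=-0.4000
After 1 (propagate distance d=10): x=6.0000 theta=-0.4000
After 2 (thin lens f=40): x=6.0000 theta=-0.5500
After 3 (propagate distance d=24): x=-7.2000 theta=-0.5500
After 4 (thin lens f=39): x=-7.2000 theta=-19/52 (≈-0.3654)
After 5 (propagate distance d=27 (to screen)): x=-4437/260 (≈-17.0654) theta=-19/52 (≈-0.3654)
|theta_initial|=0.4000 |theta_final|=19/52 (≈0.3654) -> not increased

Answer: no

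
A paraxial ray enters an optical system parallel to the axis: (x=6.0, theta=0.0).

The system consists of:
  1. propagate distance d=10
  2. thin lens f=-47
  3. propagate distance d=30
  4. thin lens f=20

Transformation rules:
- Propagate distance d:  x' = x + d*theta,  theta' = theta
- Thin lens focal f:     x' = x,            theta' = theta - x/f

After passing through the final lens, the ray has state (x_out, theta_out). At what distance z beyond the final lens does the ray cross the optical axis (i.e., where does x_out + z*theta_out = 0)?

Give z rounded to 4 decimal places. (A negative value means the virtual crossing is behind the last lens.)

Initial: x=6.0000 theta=0.0000
After 1 (propagate distance d=10): x=6.0000 theta=0.0000
After 2 (thin lens f=-47): x=6.0000 theta=6/47 (≈0.1277)
After 3 (propagate distance d=30): x=462/47 (≈9.8298) theta=6/47 (≈0.1277)
After 4 (thin lens f=20): x=462/47 (≈9.8298) theta=-171/470 (≈-0.3638)
z_focus = -x_out/theta_out = -(462/47)/(-171/470) = 1540/57 ≈ 27.0175
Rounded to 4 decimal places: z = 27.0175

Answer: 27.0175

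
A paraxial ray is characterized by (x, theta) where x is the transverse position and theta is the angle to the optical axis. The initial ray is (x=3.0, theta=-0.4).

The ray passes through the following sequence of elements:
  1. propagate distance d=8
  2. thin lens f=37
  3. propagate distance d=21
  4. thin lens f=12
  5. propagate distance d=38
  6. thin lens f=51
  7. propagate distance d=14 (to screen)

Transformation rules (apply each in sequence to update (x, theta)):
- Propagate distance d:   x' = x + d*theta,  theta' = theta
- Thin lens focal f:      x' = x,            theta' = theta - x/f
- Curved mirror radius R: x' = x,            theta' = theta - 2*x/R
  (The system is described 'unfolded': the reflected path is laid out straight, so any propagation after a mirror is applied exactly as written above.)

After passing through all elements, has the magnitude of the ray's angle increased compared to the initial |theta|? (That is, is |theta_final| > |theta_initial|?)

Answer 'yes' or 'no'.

Answer: no

Derivation:
Initial: x=3.0000 theta=-0.4000
After 1 (propagate distance d=8): x=-0.2000 theta=-0.4000
After 2 (thin lens f=37): x=-0.2000 theta=-73/185 (≈-0.3946)
After 3 (propagate distance d=21): x=-314/37 (≈-8.4865) theta=-73/185 (≈-0.3946)
After 4 (thin lens f=12): x=-314/37 (≈-8.4865) theta=347/1110 (≈0.3126)
After 5 (propagate distance d=38): x=1883/555 (≈3.3928) theta=347/1110 (≈0.3126)
After 6 (thin lens f=51): x=1883/555 (≈3.3928) theta=13931/56610 (≈0.2461)
After 7 (propagate distance d=14 (to screen)): x=38710/5661 (≈6.8380) theta=13931/56610 (≈0.2461)
|theta_initial|=0.4000 |theta_final|=13931/56610 (≈0.2461) -> not increased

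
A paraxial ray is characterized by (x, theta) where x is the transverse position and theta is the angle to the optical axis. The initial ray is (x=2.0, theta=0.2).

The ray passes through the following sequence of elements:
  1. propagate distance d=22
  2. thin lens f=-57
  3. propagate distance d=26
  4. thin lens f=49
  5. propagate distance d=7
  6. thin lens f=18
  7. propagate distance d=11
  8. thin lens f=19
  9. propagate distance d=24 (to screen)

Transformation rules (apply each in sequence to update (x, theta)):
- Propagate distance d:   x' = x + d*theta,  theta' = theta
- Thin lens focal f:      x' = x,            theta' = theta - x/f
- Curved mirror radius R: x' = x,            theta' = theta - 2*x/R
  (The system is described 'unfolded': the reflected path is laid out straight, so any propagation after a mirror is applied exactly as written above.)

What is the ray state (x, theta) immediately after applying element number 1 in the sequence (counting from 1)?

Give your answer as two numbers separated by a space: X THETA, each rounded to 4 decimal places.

Initial: x=2.0000 theta=0.2000
After 1 (propagate distance d=22): x=6.4000 theta=0.2000
Rounded to 4 decimal places: x = 6.4000, theta = 0.2000

Answer: 6.4000 0.2000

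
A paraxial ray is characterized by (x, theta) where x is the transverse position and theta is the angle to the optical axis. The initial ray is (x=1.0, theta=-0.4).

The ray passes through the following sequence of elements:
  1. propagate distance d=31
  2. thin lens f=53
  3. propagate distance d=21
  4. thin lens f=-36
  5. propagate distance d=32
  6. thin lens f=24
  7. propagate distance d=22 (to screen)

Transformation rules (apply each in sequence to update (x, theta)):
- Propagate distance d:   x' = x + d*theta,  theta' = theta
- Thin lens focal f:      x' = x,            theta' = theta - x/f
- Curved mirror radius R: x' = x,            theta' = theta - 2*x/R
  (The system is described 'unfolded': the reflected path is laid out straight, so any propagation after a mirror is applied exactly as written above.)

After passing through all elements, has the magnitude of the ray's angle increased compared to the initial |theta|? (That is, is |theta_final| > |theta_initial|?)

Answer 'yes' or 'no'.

Initial: x=1.0000 theta=-0.4000
After 1 (propagate distance d=31): x=-11.4000 theta=-0.4000
After 2 (thin lens f=53): x=-11.4000 theta=-49/265 (≈-0.1849)
After 3 (propagate distance d=21): x=-810/53 (≈-15.2830) theta=-49/265 (≈-0.1849)
After 4 (thin lens f=-36): x=-810/53 (≈-15.2830) theta=-323/530 (≈-0.6094)
After 5 (propagate distance d=32): x=-9218/265 (≈-34.7849) theta=-323/530 (≈-0.6094)
After 6 (thin lens f=24): x=-9218/265 (≈-34.7849) theta=2671/3180 (≈0.8399)
After 7 (propagate distance d=22 (to screen)): x=-25927/1590 (≈-16.3063) theta=2671/3180 (≈0.8399)
|theta_initial|=0.4000 |theta_final|=2671/3180 (≈0.8399) -> increased

Answer: yes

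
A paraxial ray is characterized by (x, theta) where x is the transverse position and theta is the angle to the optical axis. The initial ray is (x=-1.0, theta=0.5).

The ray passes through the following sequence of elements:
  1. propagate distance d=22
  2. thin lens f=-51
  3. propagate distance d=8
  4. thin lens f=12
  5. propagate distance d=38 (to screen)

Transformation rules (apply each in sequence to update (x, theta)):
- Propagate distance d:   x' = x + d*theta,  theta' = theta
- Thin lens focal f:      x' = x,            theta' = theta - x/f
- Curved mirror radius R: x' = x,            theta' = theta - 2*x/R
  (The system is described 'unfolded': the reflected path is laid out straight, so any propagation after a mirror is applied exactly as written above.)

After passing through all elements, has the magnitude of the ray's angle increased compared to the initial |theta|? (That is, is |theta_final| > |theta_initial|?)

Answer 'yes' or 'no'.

Initial: x=-1.0000 theta=0.5000
After 1 (propagate distance d=22): x=10.0000 theta=0.5000
After 2 (thin lens f=-51): x=10.0000 theta=71/102 (≈0.6961)
After 3 (propagate distance d=8): x=794/51 (≈15.5686) theta=71/102 (≈0.6961)
After 4 (thin lens f=12): x=794/51 (≈15.5686) theta=-92/153 (≈-0.6013)
After 5 (propagate distance d=38 (to screen)): x=-1114/153 (≈-7.2810) theta=-92/153 (≈-0.6013)
|theta_initial|=0.5000 |theta_final|=92/153 (≈0.6013) -> increased

Answer: yes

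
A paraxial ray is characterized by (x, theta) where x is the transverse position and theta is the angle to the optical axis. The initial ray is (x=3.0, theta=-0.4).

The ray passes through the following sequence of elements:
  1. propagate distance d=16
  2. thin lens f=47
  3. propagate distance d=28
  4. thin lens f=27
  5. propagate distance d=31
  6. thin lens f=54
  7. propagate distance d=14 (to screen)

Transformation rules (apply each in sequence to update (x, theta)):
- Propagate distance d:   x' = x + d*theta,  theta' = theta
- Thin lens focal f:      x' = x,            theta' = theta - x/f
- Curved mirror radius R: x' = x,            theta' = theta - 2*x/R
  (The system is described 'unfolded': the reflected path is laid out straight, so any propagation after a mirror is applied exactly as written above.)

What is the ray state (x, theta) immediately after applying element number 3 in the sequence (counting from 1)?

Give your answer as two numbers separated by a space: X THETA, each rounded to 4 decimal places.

Initial: x=3.0000 theta=-0.4000
After 1 (propagate distance d=16): x=-3.4000 theta=-0.4000
After 2 (thin lens f=47): x=-3.4000 theta=-77/235 (≈-0.3277)
After 3 (propagate distance d=28): x=-591/47 (≈-12.5745) theta=-77/235 (≈-0.3277)
Rounded to 4 decimal places: x = -12.5745, theta = -0.3277

Answer: -12.5745 -0.3277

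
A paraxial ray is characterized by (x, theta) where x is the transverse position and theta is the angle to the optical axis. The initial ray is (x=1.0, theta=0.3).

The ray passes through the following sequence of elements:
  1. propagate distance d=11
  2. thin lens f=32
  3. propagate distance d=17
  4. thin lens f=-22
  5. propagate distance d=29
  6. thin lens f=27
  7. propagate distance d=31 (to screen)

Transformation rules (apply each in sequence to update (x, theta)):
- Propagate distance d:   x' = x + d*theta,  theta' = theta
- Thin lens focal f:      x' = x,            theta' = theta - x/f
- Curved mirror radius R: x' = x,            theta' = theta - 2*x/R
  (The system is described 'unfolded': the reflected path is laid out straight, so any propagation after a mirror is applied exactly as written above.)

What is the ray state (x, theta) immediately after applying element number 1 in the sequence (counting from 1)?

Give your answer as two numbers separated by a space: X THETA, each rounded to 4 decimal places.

Answer: 4.3000 0.3000

Derivation:
Initial: x=1.0000 theta=0.3000
After 1 (propagate distance d=11): x=4.3000 theta=0.3000
Rounded to 4 decimal places: x = 4.3000, theta = 0.3000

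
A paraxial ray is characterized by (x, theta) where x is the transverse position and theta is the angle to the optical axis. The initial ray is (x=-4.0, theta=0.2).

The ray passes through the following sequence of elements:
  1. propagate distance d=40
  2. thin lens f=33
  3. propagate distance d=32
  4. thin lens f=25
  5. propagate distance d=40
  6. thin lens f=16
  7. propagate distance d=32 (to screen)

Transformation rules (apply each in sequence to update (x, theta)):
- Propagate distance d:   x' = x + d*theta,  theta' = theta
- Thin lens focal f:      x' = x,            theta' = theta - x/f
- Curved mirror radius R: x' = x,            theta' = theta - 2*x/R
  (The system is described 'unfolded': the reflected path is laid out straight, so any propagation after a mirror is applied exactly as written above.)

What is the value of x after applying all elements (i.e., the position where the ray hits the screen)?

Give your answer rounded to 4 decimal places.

Initial: x=-4.0000 theta=0.2000
After 1 (propagate distance d=40): x=4.0000 theta=0.2000
After 2 (thin lens f=33): x=4.0000 theta=13/165 (≈0.0788)
After 3 (propagate distance d=32): x=1076/165 (≈6.5212) theta=13/165 (≈0.0788)
After 4 (thin lens f=25): x=1076/165 (≈6.5212) theta=-751/4125 (≈-0.1821)
After 5 (propagate distance d=40): x=-628/825 (≈-0.7612) theta=-751/4125 (≈-0.1821)
After 6 (thin lens f=16): x=-628/825 (≈-0.7612) theta=-2219/16500 (≈-0.1345)
After 7 (propagate distance d=32 (to screen)): x=-6964/1375 (≈-5.0647) theta=-2219/16500 (≈-0.1345)
Rounded to 4 decimal places: x = -5.0647

Answer: -5.0647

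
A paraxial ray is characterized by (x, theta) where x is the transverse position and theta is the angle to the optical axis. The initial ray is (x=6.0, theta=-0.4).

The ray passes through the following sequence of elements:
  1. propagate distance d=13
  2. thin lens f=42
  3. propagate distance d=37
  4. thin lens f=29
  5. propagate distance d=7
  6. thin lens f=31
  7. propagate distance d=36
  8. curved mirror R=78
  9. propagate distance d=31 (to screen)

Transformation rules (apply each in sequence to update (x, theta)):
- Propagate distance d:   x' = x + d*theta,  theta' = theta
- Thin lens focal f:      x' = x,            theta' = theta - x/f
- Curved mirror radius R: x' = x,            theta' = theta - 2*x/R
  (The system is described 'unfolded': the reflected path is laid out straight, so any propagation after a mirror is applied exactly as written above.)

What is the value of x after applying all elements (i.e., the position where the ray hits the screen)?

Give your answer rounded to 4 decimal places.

Initial: x=6.0000 theta=-0.4000
After 1 (propagate distance d=13): x=0.8000 theta=-0.4000
After 2 (thin lens f=42): x=0.8000 theta=-44/105 (≈-0.4190)
After 3 (propagate distance d=37): x=-1544/105 (≈-14.7048) theta=-44/105 (≈-0.4190)
After 4 (thin lens f=29): x=-1544/105 (≈-14.7048) theta=268/3045 (≈0.0880)
After 5 (propagate distance d=7): x=-2860/203 (≈-14.0887) theta=268/3045 (≈0.0880)
After 6 (thin lens f=31): x=-2860/203 (≈-14.0887) theta=51208/94395 (≈0.5425)
After 7 (propagate distance d=36): x=171196/31465 (≈5.4408) theta=51208/94395 (≈0.5425)
After 8 (curved mirror R=78): x=171196/31465 (≈5.4408) theta=812/2015 (≈0.4030)
After 9 (propagate distance d=31 (to screen)): x=7335464/409045 (≈17.9331) theta=812/2015 (≈0.4030)
Rounded to 4 decimal places: x = 17.9331

Answer: 17.9331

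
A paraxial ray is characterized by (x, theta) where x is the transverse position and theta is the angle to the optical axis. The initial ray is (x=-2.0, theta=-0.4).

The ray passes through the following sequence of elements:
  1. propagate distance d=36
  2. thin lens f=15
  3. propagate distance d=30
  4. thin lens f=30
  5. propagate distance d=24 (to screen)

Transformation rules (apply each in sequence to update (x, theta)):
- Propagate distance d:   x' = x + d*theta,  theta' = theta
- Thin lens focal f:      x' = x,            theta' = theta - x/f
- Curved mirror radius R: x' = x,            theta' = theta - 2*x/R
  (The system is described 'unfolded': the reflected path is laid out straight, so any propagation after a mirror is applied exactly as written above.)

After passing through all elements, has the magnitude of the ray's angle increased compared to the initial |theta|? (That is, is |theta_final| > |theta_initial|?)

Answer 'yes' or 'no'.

Initial: x=-2.0000 theta=-0.4000
After 1 (propagate distance d=36): x=-16.4000 theta=-0.4000
After 2 (thin lens f=15): x=-16.4000 theta=52/75 (≈0.6933)
After 3 (propagate distance d=30): x=4.4000 theta=52/75 (≈0.6933)
After 4 (thin lens f=30): x=4.4000 theta=41/75 (≈0.5467)
After 5 (propagate distance d=24 (to screen)): x=17.5200 theta=41/75 (≈0.5467)
|theta_initial|=0.4000 |theta_final|=41/75 (≈0.5467) -> increased

Answer: yes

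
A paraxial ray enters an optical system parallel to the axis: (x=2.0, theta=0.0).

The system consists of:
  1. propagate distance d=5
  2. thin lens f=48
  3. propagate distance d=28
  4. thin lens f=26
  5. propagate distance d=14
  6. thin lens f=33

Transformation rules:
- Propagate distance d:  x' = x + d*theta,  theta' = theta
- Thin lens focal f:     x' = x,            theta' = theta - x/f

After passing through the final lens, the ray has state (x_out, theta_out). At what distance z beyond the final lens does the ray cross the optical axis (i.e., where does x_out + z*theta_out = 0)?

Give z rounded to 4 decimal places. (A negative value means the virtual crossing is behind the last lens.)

Initial: x=2.0000 theta=0.0000
After 1 (propagate distance d=5): x=2.0000 theta=0.0000
After 2 (thin lens f=48): x=2.0000 theta=-1/24 (≈-0.0417)
After 3 (propagate distance d=28): x=5/6 (≈0.8333) theta=-1/24 (≈-0.0417)
After 4 (thin lens f=26): x=5/6 (≈0.8333) theta=-23/312 (≈-0.0737)
After 5 (propagate distance d=14): x=-31/156 (≈-0.1987) theta=-23/312 (≈-0.0737)
After 6 (thin lens f=33): x=-31/156 (≈-0.1987) theta=-697/10296 (≈-0.0677)
z_focus = -x_out/theta_out = -(-31/156)/(-697/10296) = -2046/697 ≈ -2.9354
Rounded to 4 decimal places: z = -2.9354

Answer: -2.9354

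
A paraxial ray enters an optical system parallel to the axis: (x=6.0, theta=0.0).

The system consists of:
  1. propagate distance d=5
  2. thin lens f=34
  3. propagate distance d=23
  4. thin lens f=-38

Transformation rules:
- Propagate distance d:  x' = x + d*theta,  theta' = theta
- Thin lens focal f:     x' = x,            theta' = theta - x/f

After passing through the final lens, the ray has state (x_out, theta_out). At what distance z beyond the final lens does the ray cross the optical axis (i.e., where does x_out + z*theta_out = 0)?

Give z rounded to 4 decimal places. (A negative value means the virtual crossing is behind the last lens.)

Answer: 15.4815

Derivation:
Initial: x=6.0000 theta=0.0000
After 1 (propagate distance d=5): x=6.0000 theta=0.0000
After 2 (thin lens f=34): x=6.0000 theta=-3/17 (≈-0.1765)
After 3 (propagate distance d=23): x=33/17 (≈1.9412) theta=-3/17 (≈-0.1765)
After 4 (thin lens f=-38): x=33/17 (≈1.9412) theta=-81/646 (≈-0.1254)
z_focus = -x_out/theta_out = -(33/17)/(-81/646) = 418/27 ≈ 15.4815
Rounded to 4 decimal places: z = 15.4815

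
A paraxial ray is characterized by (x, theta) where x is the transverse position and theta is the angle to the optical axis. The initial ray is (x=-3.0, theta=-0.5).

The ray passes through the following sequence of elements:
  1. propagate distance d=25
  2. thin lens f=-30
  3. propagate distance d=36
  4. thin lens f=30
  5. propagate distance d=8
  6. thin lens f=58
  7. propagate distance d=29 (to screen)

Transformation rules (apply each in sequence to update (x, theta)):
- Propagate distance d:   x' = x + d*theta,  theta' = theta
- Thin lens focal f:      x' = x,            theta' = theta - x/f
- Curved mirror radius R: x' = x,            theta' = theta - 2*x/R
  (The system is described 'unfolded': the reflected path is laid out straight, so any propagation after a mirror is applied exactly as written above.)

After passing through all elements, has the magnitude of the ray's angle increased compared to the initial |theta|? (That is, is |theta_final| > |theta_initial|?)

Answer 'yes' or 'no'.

Answer: yes

Derivation:
Initial: x=-3.0000 theta=-0.5000
After 1 (propagate distance d=25): x=-15.5000 theta=-0.5000
After 2 (thin lens f=-30): x=-15.5000 theta=-61/60 (≈-1.0167)
After 3 (propagate distance d=36): x=-52.1000 theta=-61/60 (≈-1.0167)
After 4 (thin lens f=30): x=-52.1000 theta=0.7200
After 5 (propagate distance d=8): x=-46.3400 theta=0.7200
After 6 (thin lens f=58): x=-46.3400 theta=881/580 (≈1.5190)
After 7 (propagate distance d=29 (to screen)): x=-2.2900 theta=881/580 (≈1.5190)
|theta_initial|=0.5000 |theta_final|=881/580 (≈1.5190) -> increased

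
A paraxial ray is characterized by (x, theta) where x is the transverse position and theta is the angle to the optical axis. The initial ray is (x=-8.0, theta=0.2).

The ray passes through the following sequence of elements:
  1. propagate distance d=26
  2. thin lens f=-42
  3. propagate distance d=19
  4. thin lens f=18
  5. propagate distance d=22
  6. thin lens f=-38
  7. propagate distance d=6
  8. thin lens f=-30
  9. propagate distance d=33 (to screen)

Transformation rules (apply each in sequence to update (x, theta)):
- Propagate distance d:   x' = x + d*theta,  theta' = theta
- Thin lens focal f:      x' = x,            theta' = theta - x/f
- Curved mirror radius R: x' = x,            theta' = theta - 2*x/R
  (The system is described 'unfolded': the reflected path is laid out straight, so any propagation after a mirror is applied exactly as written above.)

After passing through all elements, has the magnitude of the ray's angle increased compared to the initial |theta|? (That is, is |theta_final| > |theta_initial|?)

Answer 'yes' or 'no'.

Initial: x=-8.0000 theta=0.2000
After 1 (propagate distance d=26): x=-2.8000 theta=0.2000
After 2 (thin lens f=-42): x=-2.8000 theta=2/15 (≈0.1333)
After 3 (propagate distance d=19): x=-4/15 (≈-0.2667) theta=2/15 (≈0.1333)
After 4 (thin lens f=18): x=-4/15 (≈-0.2667) theta=4/27 (≈0.1481)
After 5 (propagate distance d=22): x=404/135 (≈2.9926) theta=4/27 (≈0.1481)
After 6 (thin lens f=-38): x=404/135 (≈2.9926) theta=194/855 (≈0.2269)
After 7 (propagate distance d=6): x=11168/2565 (≈4.3540) theta=194/855 (≈0.2269)
After 8 (thin lens f=-30): x=11168/2565 (≈4.3540) theta=14314/38475 (≈0.3720)
After 9 (propagate distance d=33 (to screen)): x=3742/225 (≈16.6311) theta=14314/38475 (≈0.3720)
|theta_initial|=0.2000 |theta_final|=14314/38475 (≈0.3720) -> increased

Answer: yes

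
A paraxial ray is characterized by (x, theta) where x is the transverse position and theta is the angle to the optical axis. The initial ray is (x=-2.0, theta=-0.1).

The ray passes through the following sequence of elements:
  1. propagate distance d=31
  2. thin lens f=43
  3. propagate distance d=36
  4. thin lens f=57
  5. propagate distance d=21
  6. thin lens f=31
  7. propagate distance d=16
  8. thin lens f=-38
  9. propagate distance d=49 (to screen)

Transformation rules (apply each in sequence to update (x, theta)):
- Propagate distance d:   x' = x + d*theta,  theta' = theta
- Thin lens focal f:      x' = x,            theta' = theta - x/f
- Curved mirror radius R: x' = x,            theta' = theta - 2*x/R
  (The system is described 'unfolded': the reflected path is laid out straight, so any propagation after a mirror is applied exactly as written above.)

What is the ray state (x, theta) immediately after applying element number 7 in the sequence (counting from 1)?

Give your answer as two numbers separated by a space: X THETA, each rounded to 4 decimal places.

Answer: 0.3764 0.1740

Derivation:
Initial: x=-2.0000 theta=-0.1000
After 1 (propagate distance d=31): x=-5.1000 theta=-0.1000
After 2 (thin lens f=43): x=-5.1000 theta=4/215 (≈0.0186)
After 3 (propagate distance d=36): x=-381/86 (≈-4.4302) theta=4/215 (≈0.0186)
After 4 (thin lens f=57): x=-381/86 (≈-4.4302) theta=787/8170 (≈0.0963)
After 5 (propagate distance d=21): x=-9834/4085 (≈-2.4073) theta=787/8170 (≈0.0963)
After 6 (thin lens f=31): x=-9834/4085 (≈-2.4073) theta=8813/50654 (≈0.1740)
After 7 (propagate distance d=16): x=47666/126635 (≈0.3764) theta=8813/50654 (≈0.1740)
Rounded to 4 decimal places: x = 0.3764, theta = 0.1740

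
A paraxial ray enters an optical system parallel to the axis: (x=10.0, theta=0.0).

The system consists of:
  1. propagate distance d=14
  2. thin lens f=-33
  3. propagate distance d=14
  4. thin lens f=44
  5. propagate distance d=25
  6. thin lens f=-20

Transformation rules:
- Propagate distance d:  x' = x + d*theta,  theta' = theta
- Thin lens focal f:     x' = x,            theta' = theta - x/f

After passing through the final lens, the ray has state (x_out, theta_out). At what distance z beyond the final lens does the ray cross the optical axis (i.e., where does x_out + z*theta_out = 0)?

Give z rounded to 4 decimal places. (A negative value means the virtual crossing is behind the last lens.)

Initial: x=10.0000 theta=0.0000
After 1 (propagate distance d=14): x=10.0000 theta=0.0000
After 2 (thin lens f=-33): x=10.0000 theta=10/33 (≈0.3030)
After 3 (propagate distance d=14): x=470/33 (≈14.2424) theta=10/33 (≈0.3030)
After 4 (thin lens f=44): x=470/33 (≈14.2424) theta=-5/242 (≈-0.0207)
After 5 (propagate distance d=25): x=9965/726 (≈13.7259) theta=-5/242 (≈-0.0207)
After 6 (thin lens f=-20): x=9965/726 (≈13.7259) theta=1933/2904 (≈0.6656)
z_focus = -x_out/theta_out = -(9965/726)/(1933/2904) = -39860/1933 ≈ -20.6208
Rounded to 4 decimal places: z = -20.6208

Answer: -20.6208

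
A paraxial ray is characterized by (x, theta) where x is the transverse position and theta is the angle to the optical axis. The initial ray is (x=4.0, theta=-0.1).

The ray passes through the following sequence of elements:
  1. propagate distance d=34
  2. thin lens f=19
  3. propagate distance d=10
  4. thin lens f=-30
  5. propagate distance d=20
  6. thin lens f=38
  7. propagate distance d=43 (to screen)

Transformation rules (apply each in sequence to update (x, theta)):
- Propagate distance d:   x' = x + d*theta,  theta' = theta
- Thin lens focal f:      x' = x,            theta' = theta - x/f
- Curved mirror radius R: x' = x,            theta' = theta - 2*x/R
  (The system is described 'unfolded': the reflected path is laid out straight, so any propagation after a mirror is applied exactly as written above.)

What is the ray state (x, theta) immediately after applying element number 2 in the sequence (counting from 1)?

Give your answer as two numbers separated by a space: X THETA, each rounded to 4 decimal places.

Answer: 0.6000 -0.1316

Derivation:
Initial: x=4.0000 theta=-0.1000
After 1 (propagate distance d=34): x=0.6000 theta=-0.1000
After 2 (thin lens f=19): x=0.6000 theta=-5/38 (≈-0.1316)
Rounded to 4 decimal places: x = 0.6000, theta = -0.1316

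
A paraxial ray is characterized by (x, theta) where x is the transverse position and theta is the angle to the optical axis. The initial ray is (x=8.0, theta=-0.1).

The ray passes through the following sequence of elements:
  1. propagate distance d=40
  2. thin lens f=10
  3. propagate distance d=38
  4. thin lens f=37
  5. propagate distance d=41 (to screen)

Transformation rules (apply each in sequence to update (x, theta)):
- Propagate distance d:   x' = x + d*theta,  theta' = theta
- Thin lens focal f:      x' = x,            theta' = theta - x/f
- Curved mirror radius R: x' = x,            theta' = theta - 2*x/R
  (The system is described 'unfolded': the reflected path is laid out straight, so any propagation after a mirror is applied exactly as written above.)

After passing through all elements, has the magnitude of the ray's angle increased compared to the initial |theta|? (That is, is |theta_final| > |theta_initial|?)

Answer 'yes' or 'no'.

Answer: no

Derivation:
Initial: x=8.0000 theta=-0.1000
After 1 (propagate distance d=40): x=4.0000 theta=-0.1000
After 2 (thin lens f=10): x=4.0000 theta=-0.5000
After 3 (propagate distance d=38): x=-15.0000 theta=-0.5000
After 4 (thin lens f=37): x=-15.0000 theta=-7/74 (≈-0.0946)
After 5 (propagate distance d=41 (to screen)): x=-1397/74 (≈-18.8784) theta=-7/74 (≈-0.0946)
|theta_initial|=0.1000 |theta_final|=7/74 (≈0.0946) -> not increased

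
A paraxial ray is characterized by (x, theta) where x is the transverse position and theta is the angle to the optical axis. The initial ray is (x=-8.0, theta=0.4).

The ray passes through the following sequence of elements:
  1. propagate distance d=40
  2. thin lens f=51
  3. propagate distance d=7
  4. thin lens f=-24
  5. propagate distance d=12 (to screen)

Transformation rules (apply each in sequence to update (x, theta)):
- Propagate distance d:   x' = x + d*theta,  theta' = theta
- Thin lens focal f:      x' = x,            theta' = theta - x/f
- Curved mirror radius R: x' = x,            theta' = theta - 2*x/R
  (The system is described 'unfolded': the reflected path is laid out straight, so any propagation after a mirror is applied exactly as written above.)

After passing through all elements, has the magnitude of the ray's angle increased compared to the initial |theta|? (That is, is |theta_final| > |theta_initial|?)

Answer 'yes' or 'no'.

Answer: yes

Derivation:
Initial: x=-8.0000 theta=0.4000
After 1 (propagate distance d=40): x=8.0000 theta=0.4000
After 2 (thin lens f=51): x=8.0000 theta=62/255 (≈0.2431)
After 3 (propagate distance d=7): x=2474/255 (≈9.7020) theta=62/255 (≈0.2431)
After 4 (thin lens f=-24): x=2474/255 (≈9.7020) theta=1981/3060 (≈0.6474)
After 5 (propagate distance d=12 (to screen)): x=297/17 (≈17.4706) theta=1981/3060 (≈0.6474)
|theta_initial|=0.4000 |theta_final|=1981/3060 (≈0.6474) -> increased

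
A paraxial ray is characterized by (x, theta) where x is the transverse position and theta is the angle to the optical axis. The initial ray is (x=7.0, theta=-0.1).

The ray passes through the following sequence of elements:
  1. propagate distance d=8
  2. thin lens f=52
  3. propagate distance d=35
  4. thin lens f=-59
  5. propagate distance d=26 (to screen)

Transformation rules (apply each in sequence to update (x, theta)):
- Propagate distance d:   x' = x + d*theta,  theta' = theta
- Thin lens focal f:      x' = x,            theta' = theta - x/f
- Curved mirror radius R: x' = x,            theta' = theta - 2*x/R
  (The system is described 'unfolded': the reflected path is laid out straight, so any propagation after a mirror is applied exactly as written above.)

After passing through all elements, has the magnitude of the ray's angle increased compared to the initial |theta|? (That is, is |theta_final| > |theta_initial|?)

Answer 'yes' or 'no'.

Answer: yes

Derivation:
Initial: x=7.0000 theta=-0.1000
After 1 (propagate distance d=8): x=6.2000 theta=-0.1000
After 2 (thin lens f=52): x=6.2000 theta=-57/260 (≈-0.2192)
After 3 (propagate distance d=35): x=-383/260 (≈-1.4731) theta=-57/260 (≈-0.2192)
After 4 (thin lens f=-59): x=-383/260 (≈-1.4731) theta=-1873/7670 (≈-0.2442)
After 5 (propagate distance d=26 (to screen)): x=-119993/15340 (≈-7.8222) theta=-1873/7670 (≈-0.2442)
|theta_initial|=0.1000 |theta_final|=1873/7670 (≈0.2442) -> increased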